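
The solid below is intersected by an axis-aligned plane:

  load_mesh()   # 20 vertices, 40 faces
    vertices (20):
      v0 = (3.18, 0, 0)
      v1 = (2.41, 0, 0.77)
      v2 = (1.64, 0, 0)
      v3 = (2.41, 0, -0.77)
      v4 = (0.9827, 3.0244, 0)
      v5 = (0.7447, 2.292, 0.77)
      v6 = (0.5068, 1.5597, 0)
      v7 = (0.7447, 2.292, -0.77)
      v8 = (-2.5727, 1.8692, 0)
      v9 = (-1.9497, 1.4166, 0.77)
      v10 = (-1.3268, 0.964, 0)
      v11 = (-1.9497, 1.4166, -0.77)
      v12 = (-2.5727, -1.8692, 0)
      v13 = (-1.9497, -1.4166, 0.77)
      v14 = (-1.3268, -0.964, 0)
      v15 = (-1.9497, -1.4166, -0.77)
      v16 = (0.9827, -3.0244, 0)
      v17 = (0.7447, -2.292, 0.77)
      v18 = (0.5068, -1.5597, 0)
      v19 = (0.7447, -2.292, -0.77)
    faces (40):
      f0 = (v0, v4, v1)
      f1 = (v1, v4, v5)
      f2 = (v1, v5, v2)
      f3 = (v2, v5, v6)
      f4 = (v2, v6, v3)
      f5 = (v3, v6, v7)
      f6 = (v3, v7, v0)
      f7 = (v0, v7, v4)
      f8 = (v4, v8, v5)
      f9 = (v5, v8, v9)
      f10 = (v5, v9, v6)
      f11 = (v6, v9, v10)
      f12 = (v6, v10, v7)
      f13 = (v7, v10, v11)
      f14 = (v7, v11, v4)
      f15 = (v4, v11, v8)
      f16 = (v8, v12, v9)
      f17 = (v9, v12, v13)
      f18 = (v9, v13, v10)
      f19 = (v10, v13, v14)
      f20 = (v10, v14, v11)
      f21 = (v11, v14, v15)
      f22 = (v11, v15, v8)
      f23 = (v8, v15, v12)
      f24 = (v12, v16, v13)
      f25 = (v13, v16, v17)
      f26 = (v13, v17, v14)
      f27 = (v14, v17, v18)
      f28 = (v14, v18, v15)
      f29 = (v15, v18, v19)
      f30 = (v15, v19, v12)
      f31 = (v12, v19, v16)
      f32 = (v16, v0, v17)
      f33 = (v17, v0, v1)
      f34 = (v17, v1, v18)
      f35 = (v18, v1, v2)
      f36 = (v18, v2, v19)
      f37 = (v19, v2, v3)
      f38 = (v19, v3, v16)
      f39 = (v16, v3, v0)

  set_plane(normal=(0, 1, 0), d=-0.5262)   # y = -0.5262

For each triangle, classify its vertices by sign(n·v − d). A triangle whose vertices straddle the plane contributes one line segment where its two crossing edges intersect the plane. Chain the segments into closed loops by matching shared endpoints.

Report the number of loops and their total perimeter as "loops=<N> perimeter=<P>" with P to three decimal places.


Straddling triangles (16 of 40):
  (v8,v12,v9) [+-+] → (-2.5727, -0.5262, 0)–(-2.31806, -0.5262, 0.314721)  len=0.4048
  (v9,v12,v13) [+--] → (-2.31806, -0.5262, 0.314721)–(-1.9497, -0.5262, 0.77)  len=0.5856
  (v9,v13,v10) [+-+] → (-1.9497, -0.5262, 0.77)–(-1.71672, -0.5262, 0.482002)  len=0.3704
  (v10,v13,v14) [+--] → (-1.71672, -0.5262, 0.482002)–(-1.3268, -0.5262, 0)  len=0.6200
  (v10,v14,v11) [+-+] → (-1.3268, -0.5262, 0)–(-1.44135, -0.5262, -0.141605)  len=0.1821
  (v11,v14,v15) [+--] → (-1.44135, -0.5262, -0.141605)–(-1.9497, -0.5262, -0.77)  len=0.8083
  (v11,v15,v8) [+-+] → (-1.9497, -0.5262, -0.77)–(-2.11852, -0.5262, -0.561342)  len=0.2684
  (v8,v15,v12) [+--] → (-2.11852, -0.5262, -0.561342)–(-2.5727, -0.5262, 0)  len=0.7221
  (v16,v0,v17) [-+-] → (2.7977, -0.5262, 0)–(2.6209, -0.5262, 0.176777)  len=0.2500
  (v17,v0,v1) [-++] → (2.6209, -0.5262, 0.176777)–(2.02768, -0.5262, 0.77)  len=0.8389
  (v17,v1,v18) [-+-] → (2.02768, -0.5262, 0.77)–(1.76791, -0.5262, 0.510223)  len=0.3674
  (v18,v1,v2) [-++] → (1.76791, -0.5262, 0.510223)–(1.25769, -0.5262, 0)  len=0.7216
  (v18,v2,v19) [-+-] → (1.25769, -0.5262, 0)–(1.43446, -0.5262, -0.176777)  len=0.2500
  (v19,v2,v3) [-++] → (1.43446, -0.5262, -0.176777)–(2.02768, -0.5262, -0.77)  len=0.8389
  (v19,v3,v16) [-+-] → (2.02768, -0.5262, -0.77)–(2.16167, -0.5262, -0.636032)  len=0.1895
  (v16,v3,v0) [-++] → (2.16167, -0.5262, -0.636032)–(2.7977, -0.5262, 0)  len=0.8995

Chained into 2 loop(s):
  loop 1: 8 segments, perimeter = 3.9618
  loop 2: 8 segments, perimeter = 4.3558
Total perimeter = 8.318

loops=2 perimeter=8.318


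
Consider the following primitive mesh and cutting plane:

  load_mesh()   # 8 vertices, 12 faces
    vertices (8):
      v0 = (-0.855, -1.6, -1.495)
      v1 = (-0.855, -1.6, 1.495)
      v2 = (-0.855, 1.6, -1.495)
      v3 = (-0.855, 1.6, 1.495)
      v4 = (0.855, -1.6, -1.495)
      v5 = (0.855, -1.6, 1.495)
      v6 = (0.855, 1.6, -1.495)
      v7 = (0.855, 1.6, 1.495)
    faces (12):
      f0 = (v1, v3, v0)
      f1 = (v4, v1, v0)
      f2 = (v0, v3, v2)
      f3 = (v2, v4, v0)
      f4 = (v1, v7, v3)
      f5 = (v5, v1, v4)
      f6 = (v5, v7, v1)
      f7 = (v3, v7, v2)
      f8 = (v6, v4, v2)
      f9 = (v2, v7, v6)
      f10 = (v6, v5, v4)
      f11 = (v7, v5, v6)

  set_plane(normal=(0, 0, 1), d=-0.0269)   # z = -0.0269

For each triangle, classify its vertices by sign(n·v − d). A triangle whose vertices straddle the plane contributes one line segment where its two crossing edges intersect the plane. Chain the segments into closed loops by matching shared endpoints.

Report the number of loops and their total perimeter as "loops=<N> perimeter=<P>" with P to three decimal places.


loops=1 perimeter=9.820

Straddling triangles (8 of 12):
  (v1,v3,v0) [++-] → (-0.855, -0.0287893, -0.0269)–(-0.855, -1.6, -0.0269)  len=1.5712
  (v4,v1,v0) [-+-] → (0.0153843, -1.6, -0.0269)–(-0.855, -1.6, -0.0269)  len=0.8704
  (v0,v3,v2) [-+-] → (-0.855, -0.0287893, -0.0269)–(-0.855, 1.6, -0.0269)  len=1.6288
  (v5,v1,v4) [++-] → (0.0153843, -1.6, -0.0269)–(0.855, -1.6, -0.0269)  len=0.8396
  (v3,v7,v2) [++-] → (-0.0153843, 1.6, -0.0269)–(-0.855, 1.6, -0.0269)  len=0.8396
  (v2,v7,v6) [-+-] → (-0.0153843, 1.6, -0.0269)–(0.855, 1.6, -0.0269)  len=0.8704
  (v6,v5,v4) [-+-] → (0.855, 0.0287893, -0.0269)–(0.855, -1.6, -0.0269)  len=1.6288
  (v7,v5,v6) [++-] → (0.855, 0.0287893, -0.0269)–(0.855, 1.6, -0.0269)  len=1.5712

Chained into 1 loop(s):
  loop 1: 8 segments, perimeter = 9.8200
Total perimeter = 9.820


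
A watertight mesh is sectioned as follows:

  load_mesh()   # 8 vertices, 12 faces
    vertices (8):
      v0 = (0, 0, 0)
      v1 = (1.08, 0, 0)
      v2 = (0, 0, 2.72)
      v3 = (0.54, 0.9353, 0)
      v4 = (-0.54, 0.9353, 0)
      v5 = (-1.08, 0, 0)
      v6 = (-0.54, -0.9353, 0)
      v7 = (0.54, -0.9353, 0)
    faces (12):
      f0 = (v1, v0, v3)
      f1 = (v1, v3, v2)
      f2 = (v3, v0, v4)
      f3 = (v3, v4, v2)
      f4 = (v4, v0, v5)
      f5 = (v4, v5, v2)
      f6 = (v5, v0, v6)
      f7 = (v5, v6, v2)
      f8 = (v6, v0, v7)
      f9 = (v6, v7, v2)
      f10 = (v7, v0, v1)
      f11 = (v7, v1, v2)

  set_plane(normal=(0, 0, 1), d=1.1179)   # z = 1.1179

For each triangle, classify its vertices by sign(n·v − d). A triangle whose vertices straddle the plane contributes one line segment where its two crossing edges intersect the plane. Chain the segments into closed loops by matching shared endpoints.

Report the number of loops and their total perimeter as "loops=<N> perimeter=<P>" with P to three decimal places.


loops=1 perimeter=3.817

Straddling triangles (6 of 12):
  (v1,v3,v2) [--+] → (0.318064, 0.550899, 1.1179)–(0.636128, 0, 1.1179)  len=0.6361
  (v3,v4,v2) [--+] → (-0.318064, 0.550899, 1.1179)–(0.318064, 0.550899, 1.1179)  len=0.6361
  (v4,v5,v2) [--+] → (-0.636128, 0, 1.1179)–(-0.318064, 0.550899, 1.1179)  len=0.6361
  (v5,v6,v2) [--+] → (-0.318064, -0.550899, 1.1179)–(-0.636128, 0, 1.1179)  len=0.6361
  (v6,v7,v2) [--+] → (0.318064, -0.550899, 1.1179)–(-0.318064, -0.550899, 1.1179)  len=0.6361
  (v7,v1,v2) [--+] → (0.636128, 0, 1.1179)–(0.318064, -0.550899, 1.1179)  len=0.6361

Chained into 1 loop(s):
  loop 1: 6 segments, perimeter = 3.8168
Total perimeter = 3.817


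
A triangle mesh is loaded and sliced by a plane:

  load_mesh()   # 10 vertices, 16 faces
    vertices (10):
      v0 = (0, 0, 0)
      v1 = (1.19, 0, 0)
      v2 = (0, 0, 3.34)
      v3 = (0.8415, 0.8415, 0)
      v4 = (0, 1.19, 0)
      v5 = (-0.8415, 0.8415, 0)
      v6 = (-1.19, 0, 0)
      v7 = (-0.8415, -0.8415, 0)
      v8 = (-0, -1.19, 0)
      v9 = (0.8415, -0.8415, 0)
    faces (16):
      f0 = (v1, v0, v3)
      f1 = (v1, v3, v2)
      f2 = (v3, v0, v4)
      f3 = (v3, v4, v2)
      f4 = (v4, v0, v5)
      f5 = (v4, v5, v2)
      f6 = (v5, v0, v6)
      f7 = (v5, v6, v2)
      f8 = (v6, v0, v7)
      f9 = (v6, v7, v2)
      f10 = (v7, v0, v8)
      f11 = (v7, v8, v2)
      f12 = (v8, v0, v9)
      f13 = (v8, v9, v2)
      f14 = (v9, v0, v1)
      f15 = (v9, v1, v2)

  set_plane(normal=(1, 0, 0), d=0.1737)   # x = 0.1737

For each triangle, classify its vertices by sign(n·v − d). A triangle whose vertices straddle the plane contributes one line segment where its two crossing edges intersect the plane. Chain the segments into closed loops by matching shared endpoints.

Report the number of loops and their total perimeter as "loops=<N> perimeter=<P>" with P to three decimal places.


Straddling triangles (8 of 16):
  (v1,v0,v3) [+-+] → (0.1737, 0, 0)–(0.1737, 0.1737, 0)  len=0.1737
  (v1,v3,v2) [++-] → (0.1737, 0.1737, 2.65057)–(0.1737, 0, 2.85247)  len=0.2663
  (v3,v0,v4) [+--] → (0.1737, 0.1737, 0)–(0.1737, 1.11806, 0)  len=0.9444
  (v3,v4,v2) [+--] → (0.1737, 1.11806, 0)–(0.1737, 0.1737, 2.65057)  len=2.8138
  (v8,v0,v9) [--+] → (0.1737, -0.1737, 0)–(0.1737, -1.11806, 0)  len=0.9444
  (v8,v9,v2) [-+-] → (0.1737, -1.11806, 0)–(0.1737, -0.1737, 2.65057)  len=2.8138
  (v9,v0,v1) [+-+] → (0.1737, -0.1737, 0)–(0.1737, 0, 0)  len=0.1737
  (v9,v1,v2) [++-] → (0.1737, 0, 2.85247)–(0.1737, -0.1737, 2.65057)  len=0.2663

Chained into 1 loop(s):
  loop 1: 8 segments, perimeter = 8.3964
Total perimeter = 8.396

loops=1 perimeter=8.396


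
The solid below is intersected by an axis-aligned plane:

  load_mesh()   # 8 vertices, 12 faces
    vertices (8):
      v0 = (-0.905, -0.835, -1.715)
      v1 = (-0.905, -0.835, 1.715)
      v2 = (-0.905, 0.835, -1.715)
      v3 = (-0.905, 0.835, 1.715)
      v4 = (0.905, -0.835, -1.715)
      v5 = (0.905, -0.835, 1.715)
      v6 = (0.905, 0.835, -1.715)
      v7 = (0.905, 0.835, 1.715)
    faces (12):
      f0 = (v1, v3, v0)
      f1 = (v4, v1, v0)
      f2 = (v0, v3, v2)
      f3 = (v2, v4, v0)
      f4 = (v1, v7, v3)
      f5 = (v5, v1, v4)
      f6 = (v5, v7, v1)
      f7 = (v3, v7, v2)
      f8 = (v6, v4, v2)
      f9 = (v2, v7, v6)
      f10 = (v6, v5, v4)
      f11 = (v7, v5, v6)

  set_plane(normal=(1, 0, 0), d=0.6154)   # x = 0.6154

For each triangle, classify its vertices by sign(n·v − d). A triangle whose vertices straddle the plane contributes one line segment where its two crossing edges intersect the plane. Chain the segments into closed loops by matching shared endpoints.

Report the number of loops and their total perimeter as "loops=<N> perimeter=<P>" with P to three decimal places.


Straddling triangles (8 of 12):
  (v4,v1,v0) [+--] → (0.6154, -0.835, -1.1662)–(0.6154, -0.835, -1.715)  len=0.5488
  (v2,v4,v0) [-+-] → (0.6154, -0.5678, -1.715)–(0.6154, -0.835, -1.715)  len=0.2672
  (v1,v7,v3) [-+-] → (0.6154, 0.5678, 1.715)–(0.6154, 0.835, 1.715)  len=0.2672
  (v5,v1,v4) [+-+] → (0.6154, -0.835, 1.715)–(0.6154, -0.835, -1.1662)  len=2.8812
  (v5,v7,v1) [++-] → (0.6154, 0.5678, 1.715)–(0.6154, -0.835, 1.715)  len=1.4028
  (v3,v7,v2) [-+-] → (0.6154, 0.835, 1.715)–(0.6154, 0.835, 1.1662)  len=0.5488
  (v6,v4,v2) [++-] → (0.6154, -0.5678, -1.715)–(0.6154, 0.835, -1.715)  len=1.4028
  (v2,v7,v6) [-++] → (0.6154, 0.835, 1.1662)–(0.6154, 0.835, -1.715)  len=2.8812

Chained into 1 loop(s):
  loop 1: 8 segments, perimeter = 10.2000
Total perimeter = 10.200

loops=1 perimeter=10.200


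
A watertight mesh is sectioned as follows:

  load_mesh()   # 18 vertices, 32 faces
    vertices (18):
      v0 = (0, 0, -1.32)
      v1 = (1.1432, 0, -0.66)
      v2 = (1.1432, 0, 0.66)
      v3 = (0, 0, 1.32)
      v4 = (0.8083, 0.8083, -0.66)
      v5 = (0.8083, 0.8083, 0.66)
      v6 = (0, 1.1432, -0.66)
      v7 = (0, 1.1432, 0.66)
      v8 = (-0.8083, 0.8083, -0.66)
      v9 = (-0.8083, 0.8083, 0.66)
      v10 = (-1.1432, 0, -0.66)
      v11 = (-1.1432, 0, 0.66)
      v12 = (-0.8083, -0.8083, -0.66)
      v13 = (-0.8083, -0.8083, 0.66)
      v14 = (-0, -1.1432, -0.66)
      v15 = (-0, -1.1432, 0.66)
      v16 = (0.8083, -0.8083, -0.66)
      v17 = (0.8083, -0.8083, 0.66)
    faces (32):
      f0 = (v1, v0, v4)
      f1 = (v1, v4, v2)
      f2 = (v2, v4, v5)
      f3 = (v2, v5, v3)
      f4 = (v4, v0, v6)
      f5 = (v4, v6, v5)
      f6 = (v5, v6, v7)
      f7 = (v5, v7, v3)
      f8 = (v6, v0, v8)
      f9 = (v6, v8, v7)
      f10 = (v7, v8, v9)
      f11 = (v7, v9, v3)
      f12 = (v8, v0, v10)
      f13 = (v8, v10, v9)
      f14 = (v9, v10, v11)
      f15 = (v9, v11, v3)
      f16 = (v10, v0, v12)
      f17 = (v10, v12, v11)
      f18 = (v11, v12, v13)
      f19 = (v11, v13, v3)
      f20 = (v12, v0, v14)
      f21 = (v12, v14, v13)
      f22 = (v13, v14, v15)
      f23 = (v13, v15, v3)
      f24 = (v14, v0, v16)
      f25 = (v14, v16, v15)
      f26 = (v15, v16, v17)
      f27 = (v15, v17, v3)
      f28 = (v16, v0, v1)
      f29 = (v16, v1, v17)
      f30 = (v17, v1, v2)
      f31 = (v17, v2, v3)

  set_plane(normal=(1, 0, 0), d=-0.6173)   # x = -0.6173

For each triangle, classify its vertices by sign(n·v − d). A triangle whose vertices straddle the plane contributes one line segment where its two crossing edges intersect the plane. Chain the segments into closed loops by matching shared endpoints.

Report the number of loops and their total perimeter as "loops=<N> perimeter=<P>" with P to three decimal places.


loops=1 perimeter=6.427

Straddling triangles (12 of 32):
  (v6,v0,v8) [++-] → (-0.6173, 0.6173, -0.815957)–(-0.6173, 0.887436, -0.66)  len=0.3119
  (v6,v8,v7) [+-+] → (-0.6173, 0.887436, -0.66)–(-0.6173, 0.887436, -0.348086)  len=0.3119
  (v7,v8,v9) [+--] → (-0.6173, 0.887436, -0.348086)–(-0.6173, 0.887436, 0.66)  len=1.0081
  (v7,v9,v3) [+-+] → (-0.6173, 0.887436, 0.66)–(-0.6173, 0.6173, 0.815957)  len=0.3119
  (v8,v0,v10) [-+-] → (-0.6173, 0.6173, -0.815957)–(-0.6173, 0, -0.963616)  len=0.6347
  (v9,v11,v3) [--+] → (-0.6173, 0, 0.963616)–(-0.6173, 0.6173, 0.815957)  len=0.6347
  (v10,v0,v12) [-+-] → (-0.6173, 0, -0.963616)–(-0.6173, -0.6173, -0.815957)  len=0.6347
  (v11,v13,v3) [--+] → (-0.6173, -0.6173, 0.815957)–(-0.6173, 0, 0.963616)  len=0.6347
  (v12,v0,v14) [-++] → (-0.6173, -0.6173, -0.815957)–(-0.6173, -0.887436, -0.66)  len=0.3119
  (v12,v14,v13) [-+-] → (-0.6173, -0.887436, -0.66)–(-0.6173, -0.887436, 0.348086)  len=1.0081
  (v13,v14,v15) [-++] → (-0.6173, -0.887436, 0.348086)–(-0.6173, -0.887436, 0.66)  len=0.3119
  (v13,v15,v3) [-++] → (-0.6173, -0.887436, 0.66)–(-0.6173, -0.6173, 0.815957)  len=0.3119

Chained into 1 loop(s):
  loop 1: 12 segments, perimeter = 6.4266
Total perimeter = 6.427


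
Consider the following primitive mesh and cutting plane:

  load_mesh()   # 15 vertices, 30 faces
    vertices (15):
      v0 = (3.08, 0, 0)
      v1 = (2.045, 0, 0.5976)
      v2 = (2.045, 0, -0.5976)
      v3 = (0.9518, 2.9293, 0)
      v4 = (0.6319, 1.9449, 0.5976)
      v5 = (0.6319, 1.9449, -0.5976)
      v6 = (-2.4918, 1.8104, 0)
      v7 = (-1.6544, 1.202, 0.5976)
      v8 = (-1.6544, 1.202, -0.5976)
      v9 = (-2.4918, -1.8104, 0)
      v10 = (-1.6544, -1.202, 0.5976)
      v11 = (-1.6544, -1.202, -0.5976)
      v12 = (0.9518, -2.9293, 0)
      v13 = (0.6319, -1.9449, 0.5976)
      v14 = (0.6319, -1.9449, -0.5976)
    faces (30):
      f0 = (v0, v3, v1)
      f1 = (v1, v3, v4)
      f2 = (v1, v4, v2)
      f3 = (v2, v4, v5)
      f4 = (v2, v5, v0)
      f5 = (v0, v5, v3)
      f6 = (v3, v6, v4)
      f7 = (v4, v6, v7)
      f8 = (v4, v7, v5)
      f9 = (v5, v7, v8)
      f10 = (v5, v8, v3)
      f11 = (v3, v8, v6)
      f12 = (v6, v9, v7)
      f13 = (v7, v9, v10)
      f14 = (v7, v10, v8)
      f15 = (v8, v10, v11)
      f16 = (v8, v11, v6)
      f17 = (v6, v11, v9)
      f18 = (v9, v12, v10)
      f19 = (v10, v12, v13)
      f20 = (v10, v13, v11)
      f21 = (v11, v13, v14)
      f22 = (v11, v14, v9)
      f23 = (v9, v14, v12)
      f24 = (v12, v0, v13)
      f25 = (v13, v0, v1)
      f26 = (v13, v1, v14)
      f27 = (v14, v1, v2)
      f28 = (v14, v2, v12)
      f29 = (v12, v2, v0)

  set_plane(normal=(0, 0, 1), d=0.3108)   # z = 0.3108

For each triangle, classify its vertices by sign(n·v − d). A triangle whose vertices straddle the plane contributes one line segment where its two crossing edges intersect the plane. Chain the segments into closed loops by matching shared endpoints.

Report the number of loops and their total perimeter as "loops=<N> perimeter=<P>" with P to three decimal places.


Straddling triangles (20 of 30):
  (v0,v3,v1) [--+] → (1.52035, 1.40583, 0.3108)–(2.54172, 0, 0.3108)  len=1.7377
  (v1,v3,v4) [+-+] → (1.52035, 1.40583, 0.3108)–(0.785426, 2.41733, 0.3108)  len=1.2503
  (v1,v4,v2) [++-] → (0.970987, 1.4782, 0.3108)–(2.045, 0, 0.3108)  len=1.8272
  (v2,v4,v5) [-+-] → (0.970987, 1.4782, 0.3108)–(0.6319, 1.9449, 0.3108)  len=0.5769
  (v3,v6,v4) [--+] → (-0.867225, 1.88035, 0.3108)–(0.785426, 2.41733, 0.3108)  len=1.7377
  (v4,v6,v7) [+-+] → (-0.867225, 1.88035, 0.3108)–(-2.05628, 1.49398, 0.3108)  len=1.2503
  (v4,v7,v5) [++-] → (-1.10578, 1.38027, 0.3108)–(0.6319, 1.9449, 0.3108)  len=1.8271
  (v5,v7,v8) [-+-] → (-1.10578, 1.38027, 0.3108)–(-1.6544, 1.202, 0.3108)  len=0.5769
  (v6,v9,v7) [--+] → (-2.05628, -0.24371, 0.3108)–(-2.05628, 1.49398, 0.3108)  len=1.7377
  (v7,v9,v10) [+-+] → (-2.05628, -0.24371, 0.3108)–(-2.05628, -1.49398, 0.3108)  len=1.2503
  (v7,v10,v8) [++-] → (-1.6544, -0.625137, 0.3108)–(-1.6544, 1.202, 0.3108)  len=1.8271
  (v8,v10,v11) [-+-] → (-1.6544, -0.625137, 0.3108)–(-1.6544, -1.202, 0.3108)  len=0.5769
  (v9,v12,v10) [--+] → (-0.403633, -2.03097, 0.3108)–(-2.05628, -1.49398, 0.3108)  len=1.7377
  (v10,v12,v13) [+-+] → (-0.403633, -2.03097, 0.3108)–(0.785426, -2.41733, 0.3108)  len=1.2503
  (v10,v13,v11) [++-] → (0.0832798, -1.76663, 0.3108)–(-1.6544, -1.202, 0.3108)  len=1.8271
  (v11,v13,v14) [-+-] → (0.0832798, -1.76663, 0.3108)–(0.6319, -1.9449, 0.3108)  len=0.5769
  (v12,v0,v13) [--+] → (1.80679, -1.0115, 0.3108)–(0.785426, -2.41733, 0.3108)  len=1.7377
  (v13,v0,v1) [+-+] → (1.80679, -1.0115, 0.3108)–(2.54172, 0, 0.3108)  len=1.2503
  (v13,v1,v14) [++-] → (1.70591, -0.466698, 0.3108)–(0.6319, -1.9449, 0.3108)  len=1.8272
  (v14,v1,v2) [-+-] → (1.70591, -0.466698, 0.3108)–(2.045, 0, 0.3108)  len=0.5769

Chained into 2 loop(s):
  loop 1: 10 segments, perimeter = 14.9399
  loop 2: 10 segments, perimeter = 12.0201
Total perimeter = 26.960

loops=2 perimeter=26.960


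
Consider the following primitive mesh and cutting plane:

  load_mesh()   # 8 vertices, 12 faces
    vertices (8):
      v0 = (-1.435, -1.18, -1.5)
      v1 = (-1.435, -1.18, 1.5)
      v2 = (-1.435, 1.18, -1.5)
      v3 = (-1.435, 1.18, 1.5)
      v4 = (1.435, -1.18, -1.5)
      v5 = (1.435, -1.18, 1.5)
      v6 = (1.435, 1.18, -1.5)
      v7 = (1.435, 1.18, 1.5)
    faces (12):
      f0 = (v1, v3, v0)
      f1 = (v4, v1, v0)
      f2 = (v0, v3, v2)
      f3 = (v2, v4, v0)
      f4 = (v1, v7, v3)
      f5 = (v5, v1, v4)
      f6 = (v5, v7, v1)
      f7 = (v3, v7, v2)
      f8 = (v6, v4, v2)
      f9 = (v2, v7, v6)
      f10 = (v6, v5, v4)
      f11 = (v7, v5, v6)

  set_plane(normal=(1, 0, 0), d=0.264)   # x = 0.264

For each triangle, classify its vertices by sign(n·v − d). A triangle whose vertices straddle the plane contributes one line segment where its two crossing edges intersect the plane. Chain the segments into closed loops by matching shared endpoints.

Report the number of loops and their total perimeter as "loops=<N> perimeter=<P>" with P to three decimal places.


loops=1 perimeter=10.720

Straddling triangles (8 of 12):
  (v4,v1,v0) [+--] → (0.264, -1.18, -0.275958)–(0.264, -1.18, -1.5)  len=1.2240
  (v2,v4,v0) [-+-] → (0.264, -0.217087, -1.5)–(0.264, -1.18, -1.5)  len=0.9629
  (v1,v7,v3) [-+-] → (0.264, 0.217087, 1.5)–(0.264, 1.18, 1.5)  len=0.9629
  (v5,v1,v4) [+-+] → (0.264, -1.18, 1.5)–(0.264, -1.18, -0.275958)  len=1.7760
  (v5,v7,v1) [++-] → (0.264, 0.217087, 1.5)–(0.264, -1.18, 1.5)  len=1.3971
  (v3,v7,v2) [-+-] → (0.264, 1.18, 1.5)–(0.264, 1.18, 0.275958)  len=1.2240
  (v6,v4,v2) [++-] → (0.264, -0.217087, -1.5)–(0.264, 1.18, -1.5)  len=1.3971
  (v2,v7,v6) [-++] → (0.264, 1.18, 0.275958)–(0.264, 1.18, -1.5)  len=1.7760

Chained into 1 loop(s):
  loop 1: 8 segments, perimeter = 10.7200
Total perimeter = 10.720


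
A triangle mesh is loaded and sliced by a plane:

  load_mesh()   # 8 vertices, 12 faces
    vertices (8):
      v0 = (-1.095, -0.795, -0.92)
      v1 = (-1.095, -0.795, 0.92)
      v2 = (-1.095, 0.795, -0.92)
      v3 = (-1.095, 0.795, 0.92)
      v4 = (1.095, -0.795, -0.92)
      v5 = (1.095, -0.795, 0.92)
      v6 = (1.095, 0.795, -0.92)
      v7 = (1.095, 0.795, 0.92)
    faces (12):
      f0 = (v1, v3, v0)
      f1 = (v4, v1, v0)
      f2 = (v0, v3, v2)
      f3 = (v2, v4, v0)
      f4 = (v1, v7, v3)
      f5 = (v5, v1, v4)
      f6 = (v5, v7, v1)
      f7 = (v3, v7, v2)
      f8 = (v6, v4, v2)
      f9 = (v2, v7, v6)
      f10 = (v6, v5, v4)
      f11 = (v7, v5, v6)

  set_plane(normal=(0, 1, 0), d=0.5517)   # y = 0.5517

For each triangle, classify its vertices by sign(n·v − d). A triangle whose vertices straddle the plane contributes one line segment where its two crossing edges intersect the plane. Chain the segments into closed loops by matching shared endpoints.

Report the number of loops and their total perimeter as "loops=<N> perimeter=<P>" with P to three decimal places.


Straddling triangles (8 of 12):
  (v1,v3,v0) [-+-] → (-1.095, 0.5517, 0.92)–(-1.095, 0.5517, 0.638445)  len=0.2816
  (v0,v3,v2) [-++] → (-1.095, 0.5517, 0.638445)–(-1.095, 0.5517, -0.92)  len=1.5584
  (v2,v4,v0) [+--] → (-0.759889, 0.5517, -0.92)–(-1.095, 0.5517, -0.92)  len=0.3351
  (v1,v7,v3) [-++] → (0.759889, 0.5517, 0.92)–(-1.095, 0.5517, 0.92)  len=1.8549
  (v5,v7,v1) [-+-] → (1.095, 0.5517, 0.92)–(0.759889, 0.5517, 0.92)  len=0.3351
  (v6,v4,v2) [+-+] → (1.095, 0.5517, -0.92)–(-0.759889, 0.5517, -0.92)  len=1.8549
  (v6,v5,v4) [+--] → (1.095, 0.5517, -0.638445)–(1.095, 0.5517, -0.92)  len=0.2816
  (v7,v5,v6) [+-+] → (1.095, 0.5517, 0.92)–(1.095, 0.5517, -0.638445)  len=1.5584

Chained into 1 loop(s):
  loop 1: 8 segments, perimeter = 8.0600
Total perimeter = 8.060

loops=1 perimeter=8.060


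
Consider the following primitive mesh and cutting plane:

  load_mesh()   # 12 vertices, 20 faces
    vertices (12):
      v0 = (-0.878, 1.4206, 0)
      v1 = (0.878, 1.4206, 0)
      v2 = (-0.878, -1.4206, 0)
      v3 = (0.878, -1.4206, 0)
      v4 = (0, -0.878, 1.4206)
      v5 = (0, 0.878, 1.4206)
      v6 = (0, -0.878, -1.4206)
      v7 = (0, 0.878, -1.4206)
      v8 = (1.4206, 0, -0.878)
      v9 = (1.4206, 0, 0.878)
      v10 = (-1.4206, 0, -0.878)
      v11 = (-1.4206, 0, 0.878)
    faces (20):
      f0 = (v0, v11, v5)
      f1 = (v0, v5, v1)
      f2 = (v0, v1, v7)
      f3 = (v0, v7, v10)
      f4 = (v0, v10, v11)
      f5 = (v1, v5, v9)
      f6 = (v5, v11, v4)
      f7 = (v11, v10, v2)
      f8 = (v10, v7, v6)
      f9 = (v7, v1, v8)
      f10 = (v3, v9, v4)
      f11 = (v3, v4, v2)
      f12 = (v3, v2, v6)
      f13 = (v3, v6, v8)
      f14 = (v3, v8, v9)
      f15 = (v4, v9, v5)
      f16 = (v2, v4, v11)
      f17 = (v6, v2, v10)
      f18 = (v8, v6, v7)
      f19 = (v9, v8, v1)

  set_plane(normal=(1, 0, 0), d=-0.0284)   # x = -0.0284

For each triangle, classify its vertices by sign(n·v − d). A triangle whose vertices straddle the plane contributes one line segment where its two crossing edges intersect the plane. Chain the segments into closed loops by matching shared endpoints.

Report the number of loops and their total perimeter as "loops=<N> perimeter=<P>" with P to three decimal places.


Straddling triangles (10 of 20):
  (v0,v11,v5) [--+] → (-0.0284, 0.860447, 1.40975)–(-0.0284, 0.895551, 1.37465)  len=0.0496
  (v0,v5,v1) [-++] → (-0.0284, 0.895551, 1.37465)–(-0.0284, 1.4206, 0)  len=1.4715
  (v0,v1,v7) [-++] → (-0.0284, 1.4206, 0)–(-0.0284, 0.895551, -1.37465)  len=1.4715
  (v0,v7,v10) [-+-] → (-0.0284, 0.895551, -1.37465)–(-0.0284, 0.860447, -1.40975)  len=0.0496
  (v5,v11,v4) [+-+] → (-0.0284, 0.860447, 1.40975)–(-0.0284, -0.860447, 1.40975)  len=1.7209
  (v10,v7,v6) [-++] → (-0.0284, 0.860447, -1.40975)–(-0.0284, -0.860447, -1.40975)  len=1.7209
  (v3,v4,v2) [++-] → (-0.0284, -0.895551, 1.37465)–(-0.0284, -1.4206, 0)  len=1.4715
  (v3,v2,v6) [+-+] → (-0.0284, -1.4206, 0)–(-0.0284, -0.895551, -1.37465)  len=1.4715
  (v2,v4,v11) [-+-] → (-0.0284, -0.895551, 1.37465)–(-0.0284, -0.860447, 1.40975)  len=0.0496
  (v6,v2,v10) [+--] → (-0.0284, -0.895551, -1.37465)–(-0.0284, -0.860447, -1.40975)  len=0.0496

Chained into 1 loop(s):
  loop 1: 10 segments, perimeter = 9.5264
Total perimeter = 9.526

loops=1 perimeter=9.526


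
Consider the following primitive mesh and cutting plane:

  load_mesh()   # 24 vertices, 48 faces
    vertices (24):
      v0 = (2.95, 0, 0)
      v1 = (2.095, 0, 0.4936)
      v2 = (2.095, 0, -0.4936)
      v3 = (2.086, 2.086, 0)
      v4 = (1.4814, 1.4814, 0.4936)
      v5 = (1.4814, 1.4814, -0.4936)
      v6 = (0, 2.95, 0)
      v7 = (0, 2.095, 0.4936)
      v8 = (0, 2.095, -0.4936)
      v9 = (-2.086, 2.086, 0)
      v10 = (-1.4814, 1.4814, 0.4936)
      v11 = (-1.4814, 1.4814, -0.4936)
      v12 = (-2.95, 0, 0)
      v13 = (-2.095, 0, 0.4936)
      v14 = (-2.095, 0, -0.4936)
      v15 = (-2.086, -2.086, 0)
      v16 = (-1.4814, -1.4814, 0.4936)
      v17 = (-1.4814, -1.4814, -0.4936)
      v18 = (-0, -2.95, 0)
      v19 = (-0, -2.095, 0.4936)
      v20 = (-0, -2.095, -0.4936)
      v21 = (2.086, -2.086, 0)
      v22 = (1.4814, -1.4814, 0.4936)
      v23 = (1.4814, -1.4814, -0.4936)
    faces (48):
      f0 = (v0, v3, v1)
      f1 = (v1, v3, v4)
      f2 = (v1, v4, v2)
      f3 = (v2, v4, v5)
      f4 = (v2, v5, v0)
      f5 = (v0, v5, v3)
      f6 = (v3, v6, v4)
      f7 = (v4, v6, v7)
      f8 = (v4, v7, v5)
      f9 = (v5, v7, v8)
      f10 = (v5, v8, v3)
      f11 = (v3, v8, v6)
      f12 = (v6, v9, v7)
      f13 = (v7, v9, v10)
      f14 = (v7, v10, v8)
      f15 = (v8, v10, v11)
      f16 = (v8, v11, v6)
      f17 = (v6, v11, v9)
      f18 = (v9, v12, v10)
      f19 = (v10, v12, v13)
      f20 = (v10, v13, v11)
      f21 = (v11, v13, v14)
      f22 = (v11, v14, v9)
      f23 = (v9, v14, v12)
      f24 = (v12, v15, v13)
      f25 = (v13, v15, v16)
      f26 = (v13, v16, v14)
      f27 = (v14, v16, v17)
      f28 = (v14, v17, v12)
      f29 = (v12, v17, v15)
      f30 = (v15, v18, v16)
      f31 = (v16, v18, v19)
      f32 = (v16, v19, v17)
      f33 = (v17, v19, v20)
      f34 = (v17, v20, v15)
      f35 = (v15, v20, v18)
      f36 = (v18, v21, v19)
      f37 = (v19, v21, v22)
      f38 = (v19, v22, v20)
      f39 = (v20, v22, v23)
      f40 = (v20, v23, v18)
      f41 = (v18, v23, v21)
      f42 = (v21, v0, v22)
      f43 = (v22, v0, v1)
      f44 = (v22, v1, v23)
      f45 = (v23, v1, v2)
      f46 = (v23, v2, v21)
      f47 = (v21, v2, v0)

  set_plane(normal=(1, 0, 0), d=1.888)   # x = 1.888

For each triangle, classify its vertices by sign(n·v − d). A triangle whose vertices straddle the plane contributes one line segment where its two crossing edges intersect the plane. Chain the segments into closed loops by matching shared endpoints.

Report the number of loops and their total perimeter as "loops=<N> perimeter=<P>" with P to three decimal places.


Straddling triangles (16 of 48):
  (v1,v3,v4) [++-] → (1.888, 1.888, 0.161649)–(1.888, 0.499755, 0.4936)  len=1.4274
  (v1,v4,v2) [+-+] → (1.888, 0.499755, 0.4936)–(1.888, 0.499755, -0.160565)  len=0.6542
  (v2,v4,v5) [+--] → (1.888, 0.499755, -0.160565)–(1.888, 0.499755, -0.4936)  len=0.3330
  (v2,v5,v0) [+-+] → (1.888, 0.499755, -0.4936)–(1.888, 1.07126, -0.356941)  len=0.5876
  (v0,v5,v3) [+-+] → (1.888, 1.07126, -0.356941)–(1.888, 1.888, -0.161649)  len=0.8398
  (v3,v6,v4) [+--] → (1.888, 2.16801, 0)–(1.888, 1.888, 0.161649)  len=0.3233
  (v5,v8,v3) [--+] → (1.888, 2.08685, -0.0468518)–(1.888, 1.888, -0.161649)  len=0.2296
  (v3,v8,v6) [+--] → (1.888, 2.08685, -0.0468518)–(1.888, 2.16801, 0)  len=0.0937
  (v18,v21,v19) [-+-] → (1.888, -2.16801, 0)–(1.888, -2.08685, 0.0468518)  len=0.0937
  (v19,v21,v22) [-+-] → (1.888, -2.08685, 0.0468518)–(1.888, -1.888, 0.161649)  len=0.2296
  (v18,v23,v21) [--+] → (1.888, -1.888, -0.161649)–(1.888, -2.16801, 0)  len=0.3233
  (v21,v0,v22) [++-] → (1.888, -1.07126, 0.356941)–(1.888, -1.888, 0.161649)  len=0.8398
  (v22,v0,v1) [-++] → (1.888, -1.07126, 0.356941)–(1.888, -0.499755, 0.4936)  len=0.5876
  (v22,v1,v23) [-+-] → (1.888, -0.499755, 0.4936)–(1.888, -0.499755, 0.160565)  len=0.3330
  (v23,v1,v2) [-++] → (1.888, -0.499755, 0.160565)–(1.888, -0.499755, -0.4936)  len=0.6542
  (v23,v2,v21) [-++] → (1.888, -0.499755, -0.4936)–(1.888, -1.888, -0.161649)  len=1.4274

Chained into 2 loop(s):
  loop 1: 8 segments, perimeter = 4.4886
  loop 2: 8 segments, perimeter = 4.4886
Total perimeter = 8.977

loops=2 perimeter=8.977


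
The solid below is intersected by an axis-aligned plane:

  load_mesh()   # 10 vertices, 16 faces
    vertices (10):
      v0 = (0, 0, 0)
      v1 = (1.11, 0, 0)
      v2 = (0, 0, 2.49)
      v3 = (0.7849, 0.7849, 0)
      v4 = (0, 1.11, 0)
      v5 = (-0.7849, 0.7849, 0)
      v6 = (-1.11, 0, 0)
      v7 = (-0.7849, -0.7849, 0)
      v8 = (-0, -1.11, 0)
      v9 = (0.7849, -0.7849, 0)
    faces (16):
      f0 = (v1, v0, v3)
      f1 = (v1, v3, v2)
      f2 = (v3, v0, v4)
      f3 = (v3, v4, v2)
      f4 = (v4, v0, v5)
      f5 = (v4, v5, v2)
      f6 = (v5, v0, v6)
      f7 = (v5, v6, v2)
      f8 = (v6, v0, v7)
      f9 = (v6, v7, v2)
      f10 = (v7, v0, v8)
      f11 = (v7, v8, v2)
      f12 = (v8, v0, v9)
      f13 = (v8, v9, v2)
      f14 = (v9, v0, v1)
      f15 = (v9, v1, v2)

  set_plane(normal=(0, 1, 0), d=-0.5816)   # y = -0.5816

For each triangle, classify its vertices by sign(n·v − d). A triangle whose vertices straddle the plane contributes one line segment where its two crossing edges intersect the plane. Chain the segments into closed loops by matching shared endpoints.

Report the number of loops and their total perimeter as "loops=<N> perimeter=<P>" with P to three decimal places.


loops=1 perimeter=4.738

Straddling triangles (8 of 16):
  (v6,v0,v7) [++-] → (-0.5816, -0.5816, 0)–(-0.869105, -0.5816, 0)  len=0.2875
  (v6,v7,v2) [+-+] → (-0.869105, -0.5816, 0)–(-0.5816, -0.5816, 0.644945)  len=0.7061
  (v7,v0,v8) [-+-] → (-0.5816, -0.5816, 0)–(0, -0.5816, 0)  len=0.5816
  (v7,v8,v2) [--+] → (0, -0.5816, 1.18533)–(-0.5816, -0.5816, 0.644945)  len=0.7939
  (v8,v0,v9) [-+-] → (0, -0.5816, 0)–(0.5816, -0.5816, 0)  len=0.5816
  (v8,v9,v2) [--+] → (0.5816, -0.5816, 0.644945)–(0, -0.5816, 1.18533)  len=0.7939
  (v9,v0,v1) [-++] → (0.5816, -0.5816, 0)–(0.869105, -0.5816, 0)  len=0.2875
  (v9,v1,v2) [-++] → (0.869105, -0.5816, 0)–(0.5816, -0.5816, 0.644945)  len=0.7061

Chained into 1 loop(s):
  loop 1: 8 segments, perimeter = 4.7383
Total perimeter = 4.738


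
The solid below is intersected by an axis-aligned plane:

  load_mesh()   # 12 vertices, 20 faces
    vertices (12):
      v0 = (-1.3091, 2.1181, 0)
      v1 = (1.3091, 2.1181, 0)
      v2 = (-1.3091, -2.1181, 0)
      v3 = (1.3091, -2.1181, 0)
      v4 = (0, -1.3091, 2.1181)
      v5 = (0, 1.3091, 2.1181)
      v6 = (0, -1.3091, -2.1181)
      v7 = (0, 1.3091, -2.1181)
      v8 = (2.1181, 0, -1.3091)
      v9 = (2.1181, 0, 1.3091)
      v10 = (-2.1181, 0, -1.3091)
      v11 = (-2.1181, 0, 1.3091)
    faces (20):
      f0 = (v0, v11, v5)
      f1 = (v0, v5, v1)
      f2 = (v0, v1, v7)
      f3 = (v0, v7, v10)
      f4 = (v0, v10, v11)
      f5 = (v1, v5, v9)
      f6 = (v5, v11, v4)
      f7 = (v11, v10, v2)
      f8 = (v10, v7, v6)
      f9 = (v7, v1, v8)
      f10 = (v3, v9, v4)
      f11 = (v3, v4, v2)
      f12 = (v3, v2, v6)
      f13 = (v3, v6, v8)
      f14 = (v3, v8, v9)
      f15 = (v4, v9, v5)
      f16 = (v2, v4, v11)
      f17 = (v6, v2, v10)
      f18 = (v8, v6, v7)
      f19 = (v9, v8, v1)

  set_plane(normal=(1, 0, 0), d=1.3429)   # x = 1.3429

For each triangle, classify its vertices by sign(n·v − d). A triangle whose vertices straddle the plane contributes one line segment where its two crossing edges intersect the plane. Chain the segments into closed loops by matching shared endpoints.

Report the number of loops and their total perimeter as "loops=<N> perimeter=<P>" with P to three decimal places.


Straddling triangles (8 of 20):
  (v1,v5,v9) [--+] → (1.3429, 0.479115, 1.60518)–(1.3429, 2.02961, 0.0546942)  len=2.1927
  (v7,v1,v8) [--+] → (1.3429, 2.02961, -0.0546942)–(1.3429, 0.479115, -1.60518)  len=2.1927
  (v3,v9,v4) [-+-] → (1.3429, -2.02961, 0.0546942)–(1.3429, -0.479115, 1.60518)  len=2.1927
  (v3,v6,v8) [--+] → (1.3429, -0.479115, -1.60518)–(1.3429, -2.02961, -0.0546942)  len=2.1927
  (v3,v8,v9) [-++] → (1.3429, -2.02961, -0.0546942)–(1.3429, -2.02961, 0.0546942)  len=0.1094
  (v4,v9,v5) [-+-] → (1.3429, -0.479115, 1.60518)–(1.3429, 0.479115, 1.60518)  len=0.9582
  (v8,v6,v7) [+--] → (1.3429, -0.479115, -1.60518)–(1.3429, 0.479115, -1.60518)  len=0.9582
  (v9,v8,v1) [++-] → (1.3429, 2.02961, -0.0546942)–(1.3429, 2.02961, 0.0546942)  len=0.1094

Chained into 1 loop(s):
  loop 1: 8 segments, perimeter = 10.9061
Total perimeter = 10.906

loops=1 perimeter=10.906


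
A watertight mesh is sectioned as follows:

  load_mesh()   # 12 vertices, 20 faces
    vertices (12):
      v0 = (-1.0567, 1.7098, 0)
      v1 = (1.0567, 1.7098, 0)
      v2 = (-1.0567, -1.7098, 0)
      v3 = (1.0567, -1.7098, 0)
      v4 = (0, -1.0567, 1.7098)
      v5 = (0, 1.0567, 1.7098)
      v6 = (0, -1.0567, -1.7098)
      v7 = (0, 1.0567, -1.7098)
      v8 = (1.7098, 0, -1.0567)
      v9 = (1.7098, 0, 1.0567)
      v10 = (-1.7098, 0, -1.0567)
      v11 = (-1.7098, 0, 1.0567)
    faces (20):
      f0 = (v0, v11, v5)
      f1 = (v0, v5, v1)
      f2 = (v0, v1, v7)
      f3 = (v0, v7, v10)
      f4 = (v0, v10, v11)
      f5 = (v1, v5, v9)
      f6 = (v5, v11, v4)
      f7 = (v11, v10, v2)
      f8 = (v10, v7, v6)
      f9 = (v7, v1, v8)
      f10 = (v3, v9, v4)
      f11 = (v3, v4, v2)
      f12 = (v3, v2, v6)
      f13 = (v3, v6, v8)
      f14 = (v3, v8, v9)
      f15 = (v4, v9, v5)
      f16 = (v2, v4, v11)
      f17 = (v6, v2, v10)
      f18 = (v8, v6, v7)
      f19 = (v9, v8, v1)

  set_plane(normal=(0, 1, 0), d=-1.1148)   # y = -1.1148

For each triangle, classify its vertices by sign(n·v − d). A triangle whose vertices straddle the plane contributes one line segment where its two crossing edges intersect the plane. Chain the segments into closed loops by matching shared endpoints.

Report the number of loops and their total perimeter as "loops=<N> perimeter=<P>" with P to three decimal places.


Straddling triangles (8 of 20):
  (v11,v10,v2) [++-] → (-1.28397, -1.1148, -0.367725)–(-1.28397, -1.1148, 0.367725)  len=0.7355
  (v3,v9,v4) [-++] → (1.28397, -1.1148, 0.367725)–(0.0940044, -1.1148, 1.5577)  len=1.6829
  (v3,v4,v2) [-+-] → (0.0940044, -1.1148, 1.5577)–(-0.0940044, -1.1148, 1.5577)  len=0.1880
  (v3,v2,v6) [--+] → (-0.0940044, -1.1148, -1.5577)–(0.0940044, -1.1148, -1.5577)  len=0.1880
  (v3,v6,v8) [-++] → (0.0940044, -1.1148, -1.5577)–(1.28397, -1.1148, -0.367725)  len=1.6829
  (v3,v8,v9) [-++] → (1.28397, -1.1148, -0.367725)–(1.28397, -1.1148, 0.367725)  len=0.7355
  (v2,v4,v11) [-++] → (-0.0940044, -1.1148, 1.5577)–(-1.28397, -1.1148, 0.367725)  len=1.6829
  (v6,v2,v10) [+-+] → (-0.0940044, -1.1148, -1.5577)–(-1.28397, -1.1148, -0.367725)  len=1.6829

Chained into 1 loop(s):
  loop 1: 8 segments, perimeter = 8.5784
Total perimeter = 8.578

loops=1 perimeter=8.578


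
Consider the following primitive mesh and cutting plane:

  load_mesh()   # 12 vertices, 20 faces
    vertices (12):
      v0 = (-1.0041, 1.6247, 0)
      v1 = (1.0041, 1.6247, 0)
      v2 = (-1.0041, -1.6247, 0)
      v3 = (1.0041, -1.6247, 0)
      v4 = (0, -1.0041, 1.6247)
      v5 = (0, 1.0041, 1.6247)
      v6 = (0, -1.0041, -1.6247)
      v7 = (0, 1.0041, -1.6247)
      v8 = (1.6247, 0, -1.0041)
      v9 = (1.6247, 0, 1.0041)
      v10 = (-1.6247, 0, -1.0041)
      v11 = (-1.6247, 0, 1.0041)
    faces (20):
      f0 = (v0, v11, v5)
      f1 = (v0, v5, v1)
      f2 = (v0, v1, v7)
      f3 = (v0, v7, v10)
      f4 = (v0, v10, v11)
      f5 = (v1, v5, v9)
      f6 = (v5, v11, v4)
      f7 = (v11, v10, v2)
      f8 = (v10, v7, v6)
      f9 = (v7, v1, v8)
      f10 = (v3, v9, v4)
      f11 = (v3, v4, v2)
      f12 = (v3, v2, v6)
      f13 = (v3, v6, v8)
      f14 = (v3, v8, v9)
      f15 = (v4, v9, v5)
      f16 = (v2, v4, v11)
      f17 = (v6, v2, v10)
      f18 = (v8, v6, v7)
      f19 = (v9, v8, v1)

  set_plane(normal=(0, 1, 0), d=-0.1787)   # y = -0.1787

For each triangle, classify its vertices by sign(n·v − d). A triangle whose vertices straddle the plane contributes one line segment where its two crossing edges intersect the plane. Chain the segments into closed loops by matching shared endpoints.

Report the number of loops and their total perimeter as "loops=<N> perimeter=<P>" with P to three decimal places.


loops=1 perimeter=10.543

Straddling triangles (10 of 20):
  (v5,v11,v4) [++-] → (-1.33555, -0.1787, 1.11455)–(0, -0.1787, 1.6247)  len=1.4297
  (v11,v10,v2) [++-] → (-1.55644, -0.1787, -0.89366)–(-1.55644, -0.1787, 0.89366)  len=1.7873
  (v10,v7,v6) [++-] → (0, -0.1787, -1.6247)–(-1.33555, -0.1787, -1.11455)  len=1.4297
  (v3,v9,v4) [-+-] → (1.55644, -0.1787, 0.89366)–(1.33555, -0.1787, 1.11455)  len=0.3124
  (v3,v6,v8) [--+] → (1.33555, -0.1787, -1.11455)–(1.55644, -0.1787, -0.89366)  len=0.3124
  (v3,v8,v9) [-++] → (1.55644, -0.1787, -0.89366)–(1.55644, -0.1787, 0.89366)  len=1.7873
  (v4,v9,v5) [-++] → (1.33555, -0.1787, 1.11455)–(0, -0.1787, 1.6247)  len=1.4297
  (v2,v4,v11) [--+] → (-1.33555, -0.1787, 1.11455)–(-1.55644, -0.1787, 0.89366)  len=0.3124
  (v6,v2,v10) [--+] → (-1.55644, -0.1787, -0.89366)–(-1.33555, -0.1787, -1.11455)  len=0.3124
  (v8,v6,v7) [+-+] → (1.33555, -0.1787, -1.11455)–(0, -0.1787, -1.6247)  len=1.4297

Chained into 1 loop(s):
  loop 1: 10 segments, perimeter = 10.5428
Total perimeter = 10.543


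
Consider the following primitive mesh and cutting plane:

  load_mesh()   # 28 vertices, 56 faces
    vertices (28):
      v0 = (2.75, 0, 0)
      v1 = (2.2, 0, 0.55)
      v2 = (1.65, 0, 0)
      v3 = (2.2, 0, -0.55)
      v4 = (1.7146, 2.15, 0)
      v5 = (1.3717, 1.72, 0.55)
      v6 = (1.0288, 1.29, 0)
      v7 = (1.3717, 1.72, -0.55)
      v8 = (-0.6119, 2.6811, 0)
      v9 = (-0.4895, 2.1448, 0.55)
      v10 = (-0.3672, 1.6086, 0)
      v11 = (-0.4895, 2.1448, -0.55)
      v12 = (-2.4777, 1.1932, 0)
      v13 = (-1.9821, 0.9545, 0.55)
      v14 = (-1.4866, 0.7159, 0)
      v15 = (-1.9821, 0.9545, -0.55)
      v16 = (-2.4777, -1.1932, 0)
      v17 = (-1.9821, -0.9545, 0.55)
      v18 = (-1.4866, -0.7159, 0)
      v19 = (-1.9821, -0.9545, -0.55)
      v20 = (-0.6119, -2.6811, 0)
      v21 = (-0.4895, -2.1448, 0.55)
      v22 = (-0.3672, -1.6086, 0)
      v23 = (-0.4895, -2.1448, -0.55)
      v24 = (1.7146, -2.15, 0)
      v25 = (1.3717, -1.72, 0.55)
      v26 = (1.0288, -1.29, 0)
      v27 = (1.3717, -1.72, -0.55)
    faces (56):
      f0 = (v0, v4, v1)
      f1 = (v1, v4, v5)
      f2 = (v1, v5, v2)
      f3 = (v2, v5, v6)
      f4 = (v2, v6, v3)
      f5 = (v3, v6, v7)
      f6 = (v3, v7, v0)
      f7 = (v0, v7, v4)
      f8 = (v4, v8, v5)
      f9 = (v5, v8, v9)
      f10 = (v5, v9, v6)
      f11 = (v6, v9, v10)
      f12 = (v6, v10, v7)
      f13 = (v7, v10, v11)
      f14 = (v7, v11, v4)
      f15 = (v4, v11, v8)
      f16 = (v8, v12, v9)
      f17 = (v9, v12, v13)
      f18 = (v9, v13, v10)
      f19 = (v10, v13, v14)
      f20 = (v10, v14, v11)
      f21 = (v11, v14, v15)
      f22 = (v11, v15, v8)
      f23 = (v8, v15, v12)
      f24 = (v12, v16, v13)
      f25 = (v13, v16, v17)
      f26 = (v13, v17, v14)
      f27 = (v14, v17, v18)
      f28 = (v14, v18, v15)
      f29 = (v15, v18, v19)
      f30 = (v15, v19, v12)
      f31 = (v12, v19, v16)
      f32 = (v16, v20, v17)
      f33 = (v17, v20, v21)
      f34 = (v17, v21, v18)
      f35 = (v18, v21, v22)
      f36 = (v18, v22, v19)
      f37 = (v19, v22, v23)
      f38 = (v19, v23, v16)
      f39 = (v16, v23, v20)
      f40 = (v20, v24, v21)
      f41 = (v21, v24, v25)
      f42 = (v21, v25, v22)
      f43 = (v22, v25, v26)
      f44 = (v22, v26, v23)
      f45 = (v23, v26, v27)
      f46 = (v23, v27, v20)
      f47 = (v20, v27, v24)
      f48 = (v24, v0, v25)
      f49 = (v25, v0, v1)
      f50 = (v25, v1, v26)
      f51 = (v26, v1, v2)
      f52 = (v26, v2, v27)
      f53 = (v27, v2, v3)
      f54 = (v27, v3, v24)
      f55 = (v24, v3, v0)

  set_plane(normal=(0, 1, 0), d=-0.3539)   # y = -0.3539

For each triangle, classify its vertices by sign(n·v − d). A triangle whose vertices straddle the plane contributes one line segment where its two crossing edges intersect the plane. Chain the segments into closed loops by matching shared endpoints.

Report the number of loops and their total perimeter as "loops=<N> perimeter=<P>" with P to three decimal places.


Straddling triangles (16 of 56):
  (v12,v16,v13) [+-+] → (-2.4777, -0.3539, 0)–(-2.28402, -0.3539, 0.214935)  len=0.2893
  (v13,v16,v17) [+--] → (-2.28402, -0.3539, 0.214935)–(-1.9821, -0.3539, 0.55)  len=0.4510
  (v13,v17,v14) [+-+] → (-1.9821, -0.3539, 0.55)–(-1.80394, -0.3539, 0.352245)  len=0.2662
  (v14,v17,v18) [+--] → (-1.80394, -0.3539, 0.352245)–(-1.4866, -0.3539, 0)  len=0.4741
  (v14,v18,v15) [+-+] → (-1.4866, -0.3539, 0)–(-1.59398, -0.3539, -0.119193)  len=0.1604
  (v15,v18,v19) [+--] → (-1.59398, -0.3539, -0.119193)–(-1.9821, -0.3539, -0.55)  len=0.5799
  (v15,v19,v12) [+-+] → (-1.9821, -0.3539, -0.55)–(-2.12069, -0.3539, -0.396194)  len=0.2070
  (v12,v19,v16) [+--] → (-2.12069, -0.3539, -0.396194)–(-2.4777, -0.3539, 0)  len=0.5333
  (v24,v0,v25) [-+-] → (2.57957, -0.3539, 0)–(2.46641, -0.3539, 0.113166)  len=0.1600
  (v25,v0,v1) [-++] → (2.46641, -0.3539, 0.113166)–(2.02957, -0.3539, 0.55)  len=0.6178
  (v25,v1,v26) [-+-] → (2.02957, -0.3539, 0.55)–(1.87869, -0.3539, 0.399112)  len=0.2134
  (v26,v1,v2) [-++] → (1.87869, -0.3539, 0.399112)–(1.47958, -0.3539, 0)  len=0.5644
  (v26,v2,v27) [-+-] → (1.47958, -0.3539, 0)–(1.59274, -0.3539, -0.113166)  len=0.1600
  (v27,v2,v3) [-++] → (1.59274, -0.3539, -0.113166)–(2.02957, -0.3539, -0.55)  len=0.6178
  (v27,v3,v24) [-+-] → (2.02957, -0.3539, -0.55)–(2.1201, -0.3539, -0.459467)  len=0.1280
  (v24,v3,v0) [-++] → (2.1201, -0.3539, -0.459467)–(2.57957, -0.3539, 0)  len=0.6498

Chained into 2 loop(s):
  loop 1: 8 segments, perimeter = 2.9613
  loop 2: 8 segments, perimeter = 3.1113
Total perimeter = 6.073

loops=2 perimeter=6.073
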